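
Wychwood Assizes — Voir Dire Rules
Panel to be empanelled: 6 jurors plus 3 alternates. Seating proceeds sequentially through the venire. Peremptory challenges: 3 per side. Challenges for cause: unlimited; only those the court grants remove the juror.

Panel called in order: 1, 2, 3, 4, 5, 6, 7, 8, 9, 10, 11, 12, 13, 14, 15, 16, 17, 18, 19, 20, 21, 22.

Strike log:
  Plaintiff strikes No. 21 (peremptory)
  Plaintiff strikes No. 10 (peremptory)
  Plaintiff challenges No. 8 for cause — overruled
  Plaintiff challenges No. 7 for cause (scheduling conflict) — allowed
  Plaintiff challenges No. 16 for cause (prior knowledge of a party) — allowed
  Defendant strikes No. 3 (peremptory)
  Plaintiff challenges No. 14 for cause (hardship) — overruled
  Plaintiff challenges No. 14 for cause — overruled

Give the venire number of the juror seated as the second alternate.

11

Removed: #3, #7, #10, #16, #21. (#8, #14 stay — for-cause denied.)
Filling seats in venire order through position 8: #1, #2, #4, #5, #6, #8, #9, #11.
So alternate 2 is #11.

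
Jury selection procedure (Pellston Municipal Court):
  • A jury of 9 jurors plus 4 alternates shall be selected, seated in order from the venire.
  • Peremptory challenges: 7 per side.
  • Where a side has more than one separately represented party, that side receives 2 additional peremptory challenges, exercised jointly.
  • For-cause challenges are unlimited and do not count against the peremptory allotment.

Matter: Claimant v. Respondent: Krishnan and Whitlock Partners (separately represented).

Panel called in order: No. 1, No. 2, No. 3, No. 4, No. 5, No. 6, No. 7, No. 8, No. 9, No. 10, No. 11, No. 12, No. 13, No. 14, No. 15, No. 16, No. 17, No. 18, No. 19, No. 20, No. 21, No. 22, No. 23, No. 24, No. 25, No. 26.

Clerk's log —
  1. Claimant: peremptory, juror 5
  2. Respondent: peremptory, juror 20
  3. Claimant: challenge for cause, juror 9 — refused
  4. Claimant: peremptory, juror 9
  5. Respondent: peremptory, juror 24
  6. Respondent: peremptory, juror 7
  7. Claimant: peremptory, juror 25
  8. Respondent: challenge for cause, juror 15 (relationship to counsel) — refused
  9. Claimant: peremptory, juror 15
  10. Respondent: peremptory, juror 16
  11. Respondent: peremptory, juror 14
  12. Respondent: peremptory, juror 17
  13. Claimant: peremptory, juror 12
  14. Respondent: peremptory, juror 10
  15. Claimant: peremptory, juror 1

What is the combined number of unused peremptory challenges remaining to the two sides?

3

Claimant allotment: 7. Respondent allotment: 7 base + 2 multi-party = 9.
Claimant peremptories used: #5, #9, #25, #15, #12, #1 — 6 (the for-cause on #9 doesn't count).
Respondent peremptories used: #20, #24, #7, #16, #14, #17, #10 — 7 (the for-cause on #15 doesn't count).
Remaining: (7 − 6) + (9 − 7) = 3.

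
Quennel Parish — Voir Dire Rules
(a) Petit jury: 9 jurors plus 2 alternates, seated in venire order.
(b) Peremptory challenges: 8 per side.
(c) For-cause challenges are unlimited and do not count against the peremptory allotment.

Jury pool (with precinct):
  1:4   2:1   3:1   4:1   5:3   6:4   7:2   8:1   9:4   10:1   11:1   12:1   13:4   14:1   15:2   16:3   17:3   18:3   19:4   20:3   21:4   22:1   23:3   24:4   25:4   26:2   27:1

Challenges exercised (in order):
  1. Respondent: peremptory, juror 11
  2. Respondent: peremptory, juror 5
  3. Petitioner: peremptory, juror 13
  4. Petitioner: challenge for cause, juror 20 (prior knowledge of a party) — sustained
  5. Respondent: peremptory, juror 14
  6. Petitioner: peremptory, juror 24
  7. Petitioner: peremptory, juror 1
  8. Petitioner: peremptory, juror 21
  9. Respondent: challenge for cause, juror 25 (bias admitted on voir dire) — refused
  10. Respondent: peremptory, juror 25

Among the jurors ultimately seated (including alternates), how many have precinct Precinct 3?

Removed: #1, #5, #11, #13, #14, #20, #21, #24, #25.
Seated (11 incl. alternates): #2, #3, #4, #6, #7, #8, #9, #10, #12, #15, #16.
Of those, in Precinct 3: #16 → 1.

1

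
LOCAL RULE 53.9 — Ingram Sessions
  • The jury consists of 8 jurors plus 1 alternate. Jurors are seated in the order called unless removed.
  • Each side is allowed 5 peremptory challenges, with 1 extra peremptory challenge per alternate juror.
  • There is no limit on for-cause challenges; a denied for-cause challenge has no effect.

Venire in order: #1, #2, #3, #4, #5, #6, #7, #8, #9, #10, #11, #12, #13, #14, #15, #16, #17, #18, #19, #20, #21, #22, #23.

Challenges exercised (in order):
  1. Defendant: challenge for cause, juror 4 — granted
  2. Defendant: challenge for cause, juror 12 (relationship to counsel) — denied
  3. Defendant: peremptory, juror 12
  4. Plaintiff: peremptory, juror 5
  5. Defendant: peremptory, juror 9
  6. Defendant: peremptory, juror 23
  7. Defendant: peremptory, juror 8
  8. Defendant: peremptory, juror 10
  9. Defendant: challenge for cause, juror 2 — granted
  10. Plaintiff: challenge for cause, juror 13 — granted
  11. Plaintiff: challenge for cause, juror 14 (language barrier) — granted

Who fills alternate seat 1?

18

Removed: #2, #4, #5, #8, #9, #10, #12, #13, #14, #23.
Seating in order: seats 1–8 → #1, #3, #6, #7, #11, #15, #16, #17; alternates → #18.
So alternate 1 is #18.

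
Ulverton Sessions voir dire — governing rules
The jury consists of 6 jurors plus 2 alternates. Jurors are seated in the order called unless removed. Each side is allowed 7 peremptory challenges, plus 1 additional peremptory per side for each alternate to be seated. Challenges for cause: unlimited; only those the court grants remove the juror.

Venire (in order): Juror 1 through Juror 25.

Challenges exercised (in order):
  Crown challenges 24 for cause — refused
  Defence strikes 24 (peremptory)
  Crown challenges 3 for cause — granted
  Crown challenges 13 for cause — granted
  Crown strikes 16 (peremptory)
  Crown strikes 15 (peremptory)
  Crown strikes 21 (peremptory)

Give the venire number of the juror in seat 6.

7

Removed: #3, #13, #15, #16, #21, #24.
Filling seats in venire order through position 6: #1, #2, #4, #5, #6, #7.
So seat 6 is #7.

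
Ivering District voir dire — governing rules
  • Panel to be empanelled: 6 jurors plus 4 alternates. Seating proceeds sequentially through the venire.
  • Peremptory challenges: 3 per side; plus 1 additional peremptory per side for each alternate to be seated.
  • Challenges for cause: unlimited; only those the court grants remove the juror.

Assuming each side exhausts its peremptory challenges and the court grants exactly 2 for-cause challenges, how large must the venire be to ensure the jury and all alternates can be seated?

Seats to fill: 6 + 4 alternates = 10.
Peremptories: 3 + 1×4 = 7 per side × 2 sides = 14.
For-cause removals: 2.
Minimum venire: 10 + 14 + 2 = 26.

26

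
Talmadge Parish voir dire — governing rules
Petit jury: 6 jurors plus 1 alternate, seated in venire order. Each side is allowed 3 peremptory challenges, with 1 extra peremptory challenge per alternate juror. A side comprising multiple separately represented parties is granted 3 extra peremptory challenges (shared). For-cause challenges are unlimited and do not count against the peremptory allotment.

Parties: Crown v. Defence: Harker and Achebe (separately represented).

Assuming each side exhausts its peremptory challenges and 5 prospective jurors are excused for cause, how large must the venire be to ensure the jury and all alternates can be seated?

23

Seats to fill: 6 + 1 alternates = 7.
Peremptories — Crown: 3 + 1×1 = 4; Defence: 3 + 1×1 + 3 = 7; total 11.
For-cause removals: 5.
Minimum venire: 7 + 11 + 5 = 23.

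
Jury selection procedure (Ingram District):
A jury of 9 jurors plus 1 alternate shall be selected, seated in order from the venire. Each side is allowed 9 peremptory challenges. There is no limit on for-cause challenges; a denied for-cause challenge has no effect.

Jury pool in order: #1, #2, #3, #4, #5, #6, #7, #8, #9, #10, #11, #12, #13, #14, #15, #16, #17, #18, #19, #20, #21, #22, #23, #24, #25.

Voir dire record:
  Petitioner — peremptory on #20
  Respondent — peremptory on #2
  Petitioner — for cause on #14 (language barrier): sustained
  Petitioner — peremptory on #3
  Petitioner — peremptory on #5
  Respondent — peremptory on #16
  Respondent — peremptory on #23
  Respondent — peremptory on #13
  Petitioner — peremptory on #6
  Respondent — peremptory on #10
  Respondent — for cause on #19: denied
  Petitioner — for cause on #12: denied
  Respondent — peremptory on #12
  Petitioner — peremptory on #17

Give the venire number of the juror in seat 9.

Removed: #2, #3, #5, #6, #10, #12, #13, #14, #16, #17, #20, #23. (#19 stays — for-cause denied.)
Seating in order: seats 1–9 → #1, #4, #7, #8, #9, #11, #15, #18, #19; alternates → #21.
So seat 9 is #19.

19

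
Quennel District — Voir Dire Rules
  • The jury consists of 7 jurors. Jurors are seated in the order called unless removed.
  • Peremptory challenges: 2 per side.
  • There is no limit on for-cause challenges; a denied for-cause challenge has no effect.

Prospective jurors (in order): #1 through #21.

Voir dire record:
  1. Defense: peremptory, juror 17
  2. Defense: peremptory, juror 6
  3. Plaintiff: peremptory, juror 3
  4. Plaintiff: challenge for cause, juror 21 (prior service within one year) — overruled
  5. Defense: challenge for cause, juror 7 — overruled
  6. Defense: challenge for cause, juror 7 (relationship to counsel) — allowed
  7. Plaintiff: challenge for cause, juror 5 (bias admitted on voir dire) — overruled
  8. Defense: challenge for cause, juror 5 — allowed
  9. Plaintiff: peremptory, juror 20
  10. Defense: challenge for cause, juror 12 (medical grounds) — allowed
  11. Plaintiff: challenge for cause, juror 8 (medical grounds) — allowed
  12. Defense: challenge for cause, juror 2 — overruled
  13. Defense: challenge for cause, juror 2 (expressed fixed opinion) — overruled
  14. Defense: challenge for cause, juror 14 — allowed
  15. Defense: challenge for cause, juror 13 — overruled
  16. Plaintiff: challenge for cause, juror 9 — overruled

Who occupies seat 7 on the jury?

13

Removed: #3, #5, #6, #7, #8, #12, #14, #17, #20. (#2, #9, #13, #21 stay — for-cause denied.)
Seating in order: seats 1–7 → #1, #2, #4, #9, #10, #11, #13.
So seat 7 is #13.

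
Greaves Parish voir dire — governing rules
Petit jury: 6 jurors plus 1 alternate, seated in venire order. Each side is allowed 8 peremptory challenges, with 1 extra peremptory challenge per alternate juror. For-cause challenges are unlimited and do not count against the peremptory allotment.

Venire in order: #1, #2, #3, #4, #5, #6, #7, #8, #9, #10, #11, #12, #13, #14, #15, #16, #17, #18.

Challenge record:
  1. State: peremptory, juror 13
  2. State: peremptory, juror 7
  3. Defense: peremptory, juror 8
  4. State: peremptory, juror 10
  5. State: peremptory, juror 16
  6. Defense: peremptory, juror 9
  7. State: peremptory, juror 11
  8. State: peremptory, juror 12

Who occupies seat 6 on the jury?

6

Removed: #7, #8, #9, #10, #11, #12, #13, #16.
Seating in order: seats 1–6 → #1, #2, #3, #4, #5, #6; alternates → #14.
So seat 6 is #6.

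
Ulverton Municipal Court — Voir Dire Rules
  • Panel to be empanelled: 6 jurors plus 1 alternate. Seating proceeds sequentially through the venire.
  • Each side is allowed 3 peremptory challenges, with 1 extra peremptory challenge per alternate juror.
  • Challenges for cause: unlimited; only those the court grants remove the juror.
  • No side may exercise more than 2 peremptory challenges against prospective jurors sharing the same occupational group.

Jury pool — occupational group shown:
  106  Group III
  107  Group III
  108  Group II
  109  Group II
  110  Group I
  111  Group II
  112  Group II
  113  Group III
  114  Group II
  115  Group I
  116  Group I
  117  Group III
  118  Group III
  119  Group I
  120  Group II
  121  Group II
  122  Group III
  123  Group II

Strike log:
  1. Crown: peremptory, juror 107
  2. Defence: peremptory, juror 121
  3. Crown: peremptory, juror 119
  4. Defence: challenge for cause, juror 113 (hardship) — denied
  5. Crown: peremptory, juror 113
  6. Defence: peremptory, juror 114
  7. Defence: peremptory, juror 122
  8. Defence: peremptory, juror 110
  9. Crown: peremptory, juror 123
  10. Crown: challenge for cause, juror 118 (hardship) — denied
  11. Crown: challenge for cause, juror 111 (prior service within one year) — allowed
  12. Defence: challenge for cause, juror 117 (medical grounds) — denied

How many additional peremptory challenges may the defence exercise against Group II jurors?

0

Defence peremptories so far: #121, #114, #122, #110 — 4 of 4 used, 0 left overall.
Against Group II: #121, #114 — 2 used; per-group cap 2 leaves 0.
Binding limit: min(0, 0) = 0.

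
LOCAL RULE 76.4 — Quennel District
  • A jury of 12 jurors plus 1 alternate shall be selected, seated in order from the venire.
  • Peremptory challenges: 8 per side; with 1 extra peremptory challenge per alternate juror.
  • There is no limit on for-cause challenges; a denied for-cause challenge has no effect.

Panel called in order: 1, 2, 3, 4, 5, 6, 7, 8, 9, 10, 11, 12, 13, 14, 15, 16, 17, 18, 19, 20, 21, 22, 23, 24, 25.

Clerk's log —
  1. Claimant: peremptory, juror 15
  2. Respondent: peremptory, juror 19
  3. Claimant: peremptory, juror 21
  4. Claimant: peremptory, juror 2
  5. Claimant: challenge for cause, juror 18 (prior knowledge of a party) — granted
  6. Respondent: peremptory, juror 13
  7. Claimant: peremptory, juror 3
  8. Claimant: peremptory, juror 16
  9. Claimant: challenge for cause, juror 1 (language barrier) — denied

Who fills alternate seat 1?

Removed: #2, #3, #13, #15, #16, #18, #19, #21. (#1 stays — for-cause denied.)
Seating in order: seats 1–12 → #1, #4, #5, #6, #7, #8, #9, #10, #11, #12, #14, #17; alternates → #20.
So alternate 1 is #20.

20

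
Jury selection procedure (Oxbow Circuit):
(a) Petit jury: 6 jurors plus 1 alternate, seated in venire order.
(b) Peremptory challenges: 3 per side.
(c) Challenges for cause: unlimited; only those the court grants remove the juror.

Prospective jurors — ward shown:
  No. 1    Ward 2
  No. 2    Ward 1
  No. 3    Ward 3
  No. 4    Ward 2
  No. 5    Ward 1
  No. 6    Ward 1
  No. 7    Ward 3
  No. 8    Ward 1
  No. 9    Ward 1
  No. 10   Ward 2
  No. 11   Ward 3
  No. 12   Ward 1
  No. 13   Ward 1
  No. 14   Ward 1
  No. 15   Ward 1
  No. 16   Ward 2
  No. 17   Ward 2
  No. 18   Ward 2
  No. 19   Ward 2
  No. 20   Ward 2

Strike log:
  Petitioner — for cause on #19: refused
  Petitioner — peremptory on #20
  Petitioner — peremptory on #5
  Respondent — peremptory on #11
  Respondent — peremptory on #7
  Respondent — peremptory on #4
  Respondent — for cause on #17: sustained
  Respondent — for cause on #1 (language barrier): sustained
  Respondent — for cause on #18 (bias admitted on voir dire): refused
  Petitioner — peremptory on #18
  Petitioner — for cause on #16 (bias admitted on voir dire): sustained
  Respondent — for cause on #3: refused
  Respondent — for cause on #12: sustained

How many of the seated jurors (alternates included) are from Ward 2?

1

Removed: #1, #4, #5, #7, #11, #12, #16, #17, #18, #20.
Seated (7 incl. alternates): #2, #3, #6, #8, #9, #10, #13.
Of those, in Ward 2: #10 → 1.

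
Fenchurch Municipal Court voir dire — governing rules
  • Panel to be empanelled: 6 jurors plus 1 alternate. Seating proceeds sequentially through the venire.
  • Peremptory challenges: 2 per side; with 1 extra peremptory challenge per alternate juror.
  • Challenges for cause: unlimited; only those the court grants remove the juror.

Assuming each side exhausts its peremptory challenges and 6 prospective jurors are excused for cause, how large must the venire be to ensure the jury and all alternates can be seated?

19

Seats to fill: 6 + 1 alternates = 7.
Peremptories: 2 + 1×1 = 3 per side × 2 sides = 6.
For-cause removals: 6.
Minimum venire: 7 + 6 + 6 = 19.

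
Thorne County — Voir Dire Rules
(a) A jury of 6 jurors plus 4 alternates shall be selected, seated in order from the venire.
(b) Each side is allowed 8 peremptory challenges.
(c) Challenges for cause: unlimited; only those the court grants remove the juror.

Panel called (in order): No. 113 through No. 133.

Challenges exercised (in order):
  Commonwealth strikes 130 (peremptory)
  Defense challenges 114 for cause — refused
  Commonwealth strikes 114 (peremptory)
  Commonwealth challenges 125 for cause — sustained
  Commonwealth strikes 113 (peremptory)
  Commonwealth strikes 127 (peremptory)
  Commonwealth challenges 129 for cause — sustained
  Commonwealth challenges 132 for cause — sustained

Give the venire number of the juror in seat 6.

Removed: #113, #114, #125, #127, #129, #130, #132.
Seating in order: seats 1–6 → #115, #116, #117, #118, #119, #120; alternates → #121, #122, #123, #124.
So seat 6 is #120.

120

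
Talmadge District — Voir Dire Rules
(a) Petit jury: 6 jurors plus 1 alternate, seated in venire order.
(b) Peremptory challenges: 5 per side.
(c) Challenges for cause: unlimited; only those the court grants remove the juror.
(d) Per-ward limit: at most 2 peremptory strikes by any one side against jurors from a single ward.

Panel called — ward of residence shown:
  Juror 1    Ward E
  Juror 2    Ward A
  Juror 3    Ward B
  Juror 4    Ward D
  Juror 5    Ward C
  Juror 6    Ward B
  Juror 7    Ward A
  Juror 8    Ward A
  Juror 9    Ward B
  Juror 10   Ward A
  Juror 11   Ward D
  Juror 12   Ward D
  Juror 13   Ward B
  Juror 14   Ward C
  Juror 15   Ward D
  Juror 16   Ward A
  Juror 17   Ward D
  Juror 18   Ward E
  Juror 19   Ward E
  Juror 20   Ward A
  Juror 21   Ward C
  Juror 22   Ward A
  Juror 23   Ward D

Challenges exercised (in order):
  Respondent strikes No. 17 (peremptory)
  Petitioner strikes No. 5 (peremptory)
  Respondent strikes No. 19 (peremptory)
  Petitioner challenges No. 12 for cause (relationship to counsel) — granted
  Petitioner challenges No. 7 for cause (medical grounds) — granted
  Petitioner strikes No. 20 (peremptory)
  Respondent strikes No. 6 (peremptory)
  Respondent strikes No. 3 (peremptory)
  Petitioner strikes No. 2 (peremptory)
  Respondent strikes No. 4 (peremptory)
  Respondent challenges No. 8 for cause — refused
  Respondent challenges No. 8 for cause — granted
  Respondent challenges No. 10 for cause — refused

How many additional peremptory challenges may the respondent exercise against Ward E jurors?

0

Respondent peremptories so far: #17, #19, #6, #3, #4 — 5 of 5 used, 0 left overall.
Against Ward E: #19 — 1 used; per-ward cap 2 leaves 1.
Binding limit: min(0, 1) = 0.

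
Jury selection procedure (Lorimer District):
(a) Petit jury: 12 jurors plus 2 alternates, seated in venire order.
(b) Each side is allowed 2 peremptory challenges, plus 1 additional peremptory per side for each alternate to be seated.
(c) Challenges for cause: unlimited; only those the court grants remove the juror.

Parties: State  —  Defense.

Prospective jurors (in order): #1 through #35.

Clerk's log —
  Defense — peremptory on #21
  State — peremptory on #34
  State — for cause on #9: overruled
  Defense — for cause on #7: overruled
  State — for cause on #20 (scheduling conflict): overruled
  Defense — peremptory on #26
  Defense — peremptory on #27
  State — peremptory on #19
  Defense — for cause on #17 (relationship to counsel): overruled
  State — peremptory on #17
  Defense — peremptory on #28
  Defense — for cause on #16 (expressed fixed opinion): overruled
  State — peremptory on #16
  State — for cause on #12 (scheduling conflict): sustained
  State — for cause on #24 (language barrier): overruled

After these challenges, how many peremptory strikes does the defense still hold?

Defense allotment: 2 base + 1 × 2 alternates = 4.
Defense peremptories used: #21, #26, #27, #28 — 4 (for-cause on #7, #17, #16 don't count).
Remaining: 4 − 4 = 0.

0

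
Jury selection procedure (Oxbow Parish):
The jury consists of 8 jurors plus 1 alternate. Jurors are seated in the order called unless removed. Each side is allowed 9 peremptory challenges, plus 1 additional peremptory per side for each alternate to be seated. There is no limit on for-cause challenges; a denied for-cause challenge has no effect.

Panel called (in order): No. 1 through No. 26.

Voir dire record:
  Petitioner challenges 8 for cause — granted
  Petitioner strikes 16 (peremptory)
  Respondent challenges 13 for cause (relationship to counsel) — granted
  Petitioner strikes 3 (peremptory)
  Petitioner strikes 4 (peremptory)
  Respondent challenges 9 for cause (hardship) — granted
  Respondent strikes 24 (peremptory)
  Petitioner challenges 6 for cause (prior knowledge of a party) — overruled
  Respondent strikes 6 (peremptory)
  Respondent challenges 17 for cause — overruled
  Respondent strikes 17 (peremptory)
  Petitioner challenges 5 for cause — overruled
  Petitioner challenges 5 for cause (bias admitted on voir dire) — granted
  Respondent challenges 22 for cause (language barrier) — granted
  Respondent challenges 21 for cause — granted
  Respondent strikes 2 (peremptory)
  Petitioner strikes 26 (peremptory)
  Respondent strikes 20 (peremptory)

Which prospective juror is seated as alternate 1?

19

Removed: #2, #3, #4, #5, #6, #8, #9, #13, #16, #17, #20, #21, #22, #24, #26.
Seating in order: seats 1–8 → #1, #7, #10, #11, #12, #14, #15, #18; alternates → #19.
So alternate 1 is #19.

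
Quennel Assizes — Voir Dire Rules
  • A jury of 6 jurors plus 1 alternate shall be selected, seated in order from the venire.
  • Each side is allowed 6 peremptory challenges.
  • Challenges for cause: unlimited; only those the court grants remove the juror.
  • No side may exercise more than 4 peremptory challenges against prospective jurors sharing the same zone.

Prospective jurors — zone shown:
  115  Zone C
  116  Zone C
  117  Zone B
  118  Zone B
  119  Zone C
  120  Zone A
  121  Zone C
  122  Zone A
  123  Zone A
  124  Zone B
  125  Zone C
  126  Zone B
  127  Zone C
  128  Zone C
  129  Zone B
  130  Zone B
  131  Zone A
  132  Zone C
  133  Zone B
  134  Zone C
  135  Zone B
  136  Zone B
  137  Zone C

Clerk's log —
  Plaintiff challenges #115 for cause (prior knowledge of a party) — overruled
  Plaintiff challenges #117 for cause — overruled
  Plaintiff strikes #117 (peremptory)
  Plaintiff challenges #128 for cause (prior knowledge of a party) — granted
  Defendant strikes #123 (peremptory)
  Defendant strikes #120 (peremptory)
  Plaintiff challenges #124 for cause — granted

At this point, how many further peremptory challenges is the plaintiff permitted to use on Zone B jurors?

3

Plaintiff peremptories so far: #117 — 1 of 6 used, 5 left overall.
Against Zone B: #117 — 1 used; per-zone cap 4 leaves 3.
Binding limit: min(5, 3) = 3.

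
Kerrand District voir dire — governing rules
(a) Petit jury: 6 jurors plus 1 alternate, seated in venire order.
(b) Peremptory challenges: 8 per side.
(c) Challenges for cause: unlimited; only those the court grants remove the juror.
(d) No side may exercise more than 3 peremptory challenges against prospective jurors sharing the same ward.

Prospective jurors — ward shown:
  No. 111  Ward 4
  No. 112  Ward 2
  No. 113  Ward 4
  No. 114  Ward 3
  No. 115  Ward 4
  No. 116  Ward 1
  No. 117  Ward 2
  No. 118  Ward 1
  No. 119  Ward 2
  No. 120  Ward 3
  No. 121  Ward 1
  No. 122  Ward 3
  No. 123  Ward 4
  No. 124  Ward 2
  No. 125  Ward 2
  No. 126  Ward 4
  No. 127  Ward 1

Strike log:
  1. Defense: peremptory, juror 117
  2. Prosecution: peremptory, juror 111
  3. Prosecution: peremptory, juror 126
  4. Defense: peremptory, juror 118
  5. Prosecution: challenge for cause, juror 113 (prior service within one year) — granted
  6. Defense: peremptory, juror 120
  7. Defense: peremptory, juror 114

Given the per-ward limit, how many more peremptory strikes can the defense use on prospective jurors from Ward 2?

Defense peremptories so far: #117, #118, #120, #114 — 4 of 8 used, 4 left overall.
Against Ward 2: #117 — 1 used; per-ward cap 3 leaves 2.
Binding limit: min(4, 2) = 2.

2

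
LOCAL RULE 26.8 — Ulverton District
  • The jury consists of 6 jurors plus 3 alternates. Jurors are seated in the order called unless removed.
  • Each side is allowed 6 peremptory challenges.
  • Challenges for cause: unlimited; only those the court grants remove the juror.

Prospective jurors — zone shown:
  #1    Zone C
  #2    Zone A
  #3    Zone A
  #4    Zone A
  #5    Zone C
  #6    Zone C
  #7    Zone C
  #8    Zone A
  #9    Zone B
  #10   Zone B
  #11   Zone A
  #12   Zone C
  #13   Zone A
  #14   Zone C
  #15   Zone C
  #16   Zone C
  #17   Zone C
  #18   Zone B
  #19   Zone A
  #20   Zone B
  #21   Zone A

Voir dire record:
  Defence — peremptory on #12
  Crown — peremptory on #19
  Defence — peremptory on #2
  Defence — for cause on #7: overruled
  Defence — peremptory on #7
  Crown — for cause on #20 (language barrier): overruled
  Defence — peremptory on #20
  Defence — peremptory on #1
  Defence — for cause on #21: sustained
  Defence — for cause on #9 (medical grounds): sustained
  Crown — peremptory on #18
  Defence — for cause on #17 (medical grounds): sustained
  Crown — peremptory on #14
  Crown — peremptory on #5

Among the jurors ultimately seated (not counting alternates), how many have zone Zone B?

Removed: #1, #2, #5, #7, #9, #12, #14, #17, #18, #19, #20, #21.
Seated jurors 1–6: #3, #4, #6, #8, #10, #11 (alternates #13, #15, #16 not counted).
Of those, in Zone B: #10 → 1.

1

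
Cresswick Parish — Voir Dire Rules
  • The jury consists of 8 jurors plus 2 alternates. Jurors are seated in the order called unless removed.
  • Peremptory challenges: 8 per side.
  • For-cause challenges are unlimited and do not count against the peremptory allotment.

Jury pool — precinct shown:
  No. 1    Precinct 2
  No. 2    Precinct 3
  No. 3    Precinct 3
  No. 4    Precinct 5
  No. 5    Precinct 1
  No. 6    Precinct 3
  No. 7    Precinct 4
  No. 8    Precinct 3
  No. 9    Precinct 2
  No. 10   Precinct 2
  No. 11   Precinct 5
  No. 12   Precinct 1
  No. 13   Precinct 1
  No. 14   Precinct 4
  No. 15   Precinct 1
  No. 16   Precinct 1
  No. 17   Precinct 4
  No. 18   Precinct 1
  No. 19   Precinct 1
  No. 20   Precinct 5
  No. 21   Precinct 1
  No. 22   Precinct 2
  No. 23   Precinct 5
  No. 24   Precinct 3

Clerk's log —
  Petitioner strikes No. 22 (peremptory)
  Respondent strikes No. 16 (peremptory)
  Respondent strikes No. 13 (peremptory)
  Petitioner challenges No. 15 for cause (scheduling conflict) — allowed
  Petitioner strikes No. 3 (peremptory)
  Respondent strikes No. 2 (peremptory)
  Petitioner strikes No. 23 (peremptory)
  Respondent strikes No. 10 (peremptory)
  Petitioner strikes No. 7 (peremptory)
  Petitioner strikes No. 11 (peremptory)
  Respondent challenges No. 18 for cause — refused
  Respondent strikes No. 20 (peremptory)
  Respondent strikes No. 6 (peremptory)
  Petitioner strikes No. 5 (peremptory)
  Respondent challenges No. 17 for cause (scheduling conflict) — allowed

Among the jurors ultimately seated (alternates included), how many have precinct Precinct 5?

Removed: #2, #3, #5, #6, #7, #10, #11, #13, #15, #16, #17, #20, #22, #23.
Seated (10 incl. alternates): #1, #4, #8, #9, #12, #14, #18, #19, #21, #24.
Of those, in Precinct 5: #4 → 1.

1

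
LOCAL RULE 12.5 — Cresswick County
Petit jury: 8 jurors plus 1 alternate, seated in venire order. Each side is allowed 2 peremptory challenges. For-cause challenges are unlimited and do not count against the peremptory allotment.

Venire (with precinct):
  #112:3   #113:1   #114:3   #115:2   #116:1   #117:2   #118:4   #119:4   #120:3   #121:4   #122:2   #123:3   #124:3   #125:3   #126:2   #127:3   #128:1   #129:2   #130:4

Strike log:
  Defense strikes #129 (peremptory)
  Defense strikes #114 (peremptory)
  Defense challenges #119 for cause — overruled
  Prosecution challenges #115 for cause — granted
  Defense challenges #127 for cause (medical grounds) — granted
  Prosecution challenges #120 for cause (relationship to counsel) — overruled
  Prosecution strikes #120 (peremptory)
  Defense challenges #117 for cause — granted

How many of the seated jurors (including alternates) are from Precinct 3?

Removed: #114, #115, #117, #120, #127, #129.
Seated (9 incl. alternates): #112, #113, #116, #118, #119, #121, #122, #123, #124.
Of those, in Precinct 3: #112, #123, #124 → 3.

3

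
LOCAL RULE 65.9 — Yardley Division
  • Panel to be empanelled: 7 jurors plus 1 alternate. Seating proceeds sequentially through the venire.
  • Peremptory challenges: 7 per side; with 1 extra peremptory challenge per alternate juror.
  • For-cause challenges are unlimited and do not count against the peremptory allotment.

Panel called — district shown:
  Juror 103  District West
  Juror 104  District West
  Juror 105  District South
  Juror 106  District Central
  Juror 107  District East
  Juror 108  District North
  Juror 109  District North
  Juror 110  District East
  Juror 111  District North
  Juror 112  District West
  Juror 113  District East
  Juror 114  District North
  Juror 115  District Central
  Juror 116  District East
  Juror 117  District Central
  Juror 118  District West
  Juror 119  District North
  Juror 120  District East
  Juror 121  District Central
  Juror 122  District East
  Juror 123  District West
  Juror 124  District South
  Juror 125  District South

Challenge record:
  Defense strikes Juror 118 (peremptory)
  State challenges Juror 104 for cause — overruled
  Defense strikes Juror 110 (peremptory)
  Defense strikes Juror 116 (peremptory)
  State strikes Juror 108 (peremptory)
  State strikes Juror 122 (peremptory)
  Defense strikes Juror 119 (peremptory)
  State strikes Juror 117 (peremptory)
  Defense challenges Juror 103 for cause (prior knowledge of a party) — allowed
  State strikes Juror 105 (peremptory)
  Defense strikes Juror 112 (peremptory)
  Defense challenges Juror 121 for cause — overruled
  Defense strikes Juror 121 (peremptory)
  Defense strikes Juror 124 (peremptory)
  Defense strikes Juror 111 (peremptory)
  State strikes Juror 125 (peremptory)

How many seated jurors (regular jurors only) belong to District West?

1

Removed: #103, #105, #108, #110, #111, #112, #116, #117, #118, #119, #121, #122, #124, #125.
Seated jurors 1–7: #104, #106, #107, #109, #113, #114, #115 (alternates #120 not counted).
Of those, in District West: #104 → 1.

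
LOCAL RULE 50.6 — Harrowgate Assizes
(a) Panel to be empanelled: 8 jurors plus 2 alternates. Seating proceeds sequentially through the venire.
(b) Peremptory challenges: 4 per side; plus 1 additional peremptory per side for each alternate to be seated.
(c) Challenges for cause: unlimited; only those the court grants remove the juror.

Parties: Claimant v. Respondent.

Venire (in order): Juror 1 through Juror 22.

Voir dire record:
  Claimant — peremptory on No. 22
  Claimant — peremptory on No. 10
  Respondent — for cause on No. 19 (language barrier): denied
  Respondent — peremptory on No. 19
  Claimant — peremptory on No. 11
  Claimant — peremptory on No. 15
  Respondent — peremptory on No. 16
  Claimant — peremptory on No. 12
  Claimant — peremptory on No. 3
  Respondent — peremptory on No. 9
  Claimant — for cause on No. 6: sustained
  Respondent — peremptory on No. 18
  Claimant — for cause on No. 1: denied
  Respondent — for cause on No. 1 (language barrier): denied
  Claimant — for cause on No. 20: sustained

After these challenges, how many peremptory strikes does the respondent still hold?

Respondent allotment: 4 base + 1 × 2 alternates = 6.
Respondent peremptories used: #19, #16, #9, #18 — 4 (for-cause on #19, #1 don't count).
Remaining: 6 − 4 = 2.

2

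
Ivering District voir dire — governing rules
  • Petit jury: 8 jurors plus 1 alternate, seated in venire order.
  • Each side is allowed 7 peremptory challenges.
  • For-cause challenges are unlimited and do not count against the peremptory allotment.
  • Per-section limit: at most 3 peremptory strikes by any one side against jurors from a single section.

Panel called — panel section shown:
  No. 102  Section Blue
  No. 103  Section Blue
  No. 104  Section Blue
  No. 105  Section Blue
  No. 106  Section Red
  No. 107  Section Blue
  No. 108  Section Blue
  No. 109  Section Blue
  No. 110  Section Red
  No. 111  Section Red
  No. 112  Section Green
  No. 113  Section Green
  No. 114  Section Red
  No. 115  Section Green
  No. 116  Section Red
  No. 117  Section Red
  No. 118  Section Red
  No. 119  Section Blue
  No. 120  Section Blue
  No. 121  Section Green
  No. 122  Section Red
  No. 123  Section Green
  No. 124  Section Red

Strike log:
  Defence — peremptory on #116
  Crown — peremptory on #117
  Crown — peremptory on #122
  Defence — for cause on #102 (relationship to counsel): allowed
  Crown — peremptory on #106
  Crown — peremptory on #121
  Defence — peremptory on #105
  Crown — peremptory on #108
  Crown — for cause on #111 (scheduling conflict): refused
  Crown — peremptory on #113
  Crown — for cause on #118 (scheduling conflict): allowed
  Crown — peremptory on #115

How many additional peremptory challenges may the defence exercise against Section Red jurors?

Defence peremptories so far: #116, #105 — 2 of 7 used, 5 left overall.
Against Section Red: #116 — 1 used; per-section cap 3 leaves 2.
Binding limit: min(5, 2) = 2.

2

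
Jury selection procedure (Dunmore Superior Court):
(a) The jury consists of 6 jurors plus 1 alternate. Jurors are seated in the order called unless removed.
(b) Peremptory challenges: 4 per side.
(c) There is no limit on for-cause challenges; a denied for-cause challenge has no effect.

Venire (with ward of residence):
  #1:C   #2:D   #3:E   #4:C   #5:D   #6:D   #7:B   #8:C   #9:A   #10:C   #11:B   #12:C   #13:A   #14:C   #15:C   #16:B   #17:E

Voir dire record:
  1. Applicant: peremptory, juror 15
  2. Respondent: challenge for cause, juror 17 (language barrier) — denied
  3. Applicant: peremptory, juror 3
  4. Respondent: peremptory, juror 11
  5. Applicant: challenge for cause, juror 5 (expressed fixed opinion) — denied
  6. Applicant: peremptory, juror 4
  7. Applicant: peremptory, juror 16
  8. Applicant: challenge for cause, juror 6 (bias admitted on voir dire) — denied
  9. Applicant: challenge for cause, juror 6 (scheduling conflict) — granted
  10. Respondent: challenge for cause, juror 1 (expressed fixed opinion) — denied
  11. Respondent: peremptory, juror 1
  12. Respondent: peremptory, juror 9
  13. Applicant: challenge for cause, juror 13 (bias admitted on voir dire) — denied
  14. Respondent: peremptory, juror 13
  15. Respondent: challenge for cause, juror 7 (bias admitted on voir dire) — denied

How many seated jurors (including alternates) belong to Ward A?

Removed: #1, #3, #4, #6, #9, #11, #13, #15, #16.
Seated (7 incl. alternates): #2, #5, #7, #8, #10, #12, #14.
None of those are in Ward A → 0.

0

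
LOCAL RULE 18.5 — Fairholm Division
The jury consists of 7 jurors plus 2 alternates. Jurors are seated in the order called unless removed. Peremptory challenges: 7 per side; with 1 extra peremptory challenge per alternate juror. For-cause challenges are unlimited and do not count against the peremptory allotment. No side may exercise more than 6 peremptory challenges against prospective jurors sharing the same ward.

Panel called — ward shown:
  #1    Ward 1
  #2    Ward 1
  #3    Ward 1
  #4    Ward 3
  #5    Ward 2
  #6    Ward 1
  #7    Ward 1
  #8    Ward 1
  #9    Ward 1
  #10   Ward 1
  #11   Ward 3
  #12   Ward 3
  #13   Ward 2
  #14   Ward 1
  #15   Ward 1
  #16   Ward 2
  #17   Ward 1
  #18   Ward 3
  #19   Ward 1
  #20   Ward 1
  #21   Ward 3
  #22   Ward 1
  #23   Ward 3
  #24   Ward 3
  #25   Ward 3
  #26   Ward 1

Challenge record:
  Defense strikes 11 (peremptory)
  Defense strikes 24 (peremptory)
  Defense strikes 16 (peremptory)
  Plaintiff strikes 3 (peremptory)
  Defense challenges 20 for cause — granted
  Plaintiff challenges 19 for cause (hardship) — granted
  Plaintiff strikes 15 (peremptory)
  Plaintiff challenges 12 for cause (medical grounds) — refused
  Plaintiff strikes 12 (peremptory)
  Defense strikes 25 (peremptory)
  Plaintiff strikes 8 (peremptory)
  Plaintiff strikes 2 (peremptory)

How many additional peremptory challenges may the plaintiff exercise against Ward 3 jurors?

Plaintiff peremptories so far: #3, #15, #12, #8, #2 — 5 of 9 used, 4 left overall.
Against Ward 3: #12 — 1 used; per-ward cap 6 leaves 5.
Binding limit: min(4, 5) = 4.

4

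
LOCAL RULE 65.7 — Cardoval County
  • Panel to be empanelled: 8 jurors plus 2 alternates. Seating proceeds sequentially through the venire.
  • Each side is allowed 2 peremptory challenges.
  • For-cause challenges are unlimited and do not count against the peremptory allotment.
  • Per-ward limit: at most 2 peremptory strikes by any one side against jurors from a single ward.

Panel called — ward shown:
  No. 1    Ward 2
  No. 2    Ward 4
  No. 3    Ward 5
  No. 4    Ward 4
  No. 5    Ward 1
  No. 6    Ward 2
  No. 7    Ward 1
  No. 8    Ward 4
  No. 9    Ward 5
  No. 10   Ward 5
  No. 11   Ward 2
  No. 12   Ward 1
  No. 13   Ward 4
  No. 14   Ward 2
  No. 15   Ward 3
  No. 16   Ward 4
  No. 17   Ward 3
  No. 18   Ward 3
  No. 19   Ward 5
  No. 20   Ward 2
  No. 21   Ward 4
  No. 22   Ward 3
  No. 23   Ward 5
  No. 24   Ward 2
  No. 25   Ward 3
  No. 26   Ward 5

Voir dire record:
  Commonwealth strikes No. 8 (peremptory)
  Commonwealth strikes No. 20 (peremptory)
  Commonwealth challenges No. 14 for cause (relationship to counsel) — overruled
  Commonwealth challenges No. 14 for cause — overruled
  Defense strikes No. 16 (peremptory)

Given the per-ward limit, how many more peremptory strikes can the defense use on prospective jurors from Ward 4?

1

Defense peremptories so far: #16 — 1 of 2 used, 1 left overall.
Against Ward 4: #16 — 1 used; per-ward cap 2 leaves 1.
Binding limit: min(1, 1) = 1.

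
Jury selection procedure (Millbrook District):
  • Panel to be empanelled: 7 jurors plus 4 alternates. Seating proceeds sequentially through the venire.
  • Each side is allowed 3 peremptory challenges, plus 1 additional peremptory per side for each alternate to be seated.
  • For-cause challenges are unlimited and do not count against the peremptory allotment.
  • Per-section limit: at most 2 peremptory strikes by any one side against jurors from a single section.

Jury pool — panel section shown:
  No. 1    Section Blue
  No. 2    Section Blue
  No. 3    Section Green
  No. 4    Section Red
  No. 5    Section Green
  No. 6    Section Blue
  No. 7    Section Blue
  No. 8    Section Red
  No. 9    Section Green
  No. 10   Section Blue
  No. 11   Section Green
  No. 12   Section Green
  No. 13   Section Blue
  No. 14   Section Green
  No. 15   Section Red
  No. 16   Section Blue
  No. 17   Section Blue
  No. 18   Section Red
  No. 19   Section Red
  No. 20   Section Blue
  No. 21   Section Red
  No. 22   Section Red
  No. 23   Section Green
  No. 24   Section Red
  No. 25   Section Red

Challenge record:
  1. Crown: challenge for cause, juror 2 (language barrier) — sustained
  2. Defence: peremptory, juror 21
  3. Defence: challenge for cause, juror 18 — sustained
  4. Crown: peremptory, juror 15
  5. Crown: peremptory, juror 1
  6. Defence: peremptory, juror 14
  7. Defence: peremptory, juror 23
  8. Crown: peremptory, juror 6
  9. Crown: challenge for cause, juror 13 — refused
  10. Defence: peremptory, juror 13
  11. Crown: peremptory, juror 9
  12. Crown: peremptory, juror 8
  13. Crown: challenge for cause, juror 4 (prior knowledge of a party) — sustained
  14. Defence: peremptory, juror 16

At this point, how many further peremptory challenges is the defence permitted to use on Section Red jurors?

Defence peremptories so far: #21, #14, #23, #13, #16 — 5 of 7 used, 2 left overall.
Against Section Red: #21 — 1 used; per-section cap 2 leaves 1.
Binding limit: min(2, 1) = 1.

1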